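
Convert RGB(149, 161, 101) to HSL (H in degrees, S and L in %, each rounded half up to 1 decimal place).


Normalize: R'=149/255≈0.5843, G'=161/255≈0.6314, B'=101/255≈0.3961
Max=161/255, Min=101/255, Δ=Max-Min=60/255
L = (Max+Min)/2 = (161+101)/510 = 262/510 = 0.51372… → L = 51.4%
L > 0.5 → S = Δ/(2-Max-Min) = 60/(510-161-101) = 60/248 = 0.24193… → S = 24.2%
(the 1/255 factors cancel in S and H, so raw channel differences can be used)
Max is G' → H = 60 × ((B-R)/Δ + 2) = 60 × ((101-149)/60 + 2)
  -48/60 + 2 = -0.8 + 2 = 1.2
  H = 60 × 1.2 = 72° → H = 72.0°
= HSL(72.0°, 24.2%, 51.4%)


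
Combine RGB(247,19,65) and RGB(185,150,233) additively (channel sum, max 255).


Additive: each channel = min(255, C₁+C₂)
R: 247+185 = 432 → 255
G: 19+150 = 169 → 169
B: 65+233 = 298 → 255
= RGB(255, 169, 255)


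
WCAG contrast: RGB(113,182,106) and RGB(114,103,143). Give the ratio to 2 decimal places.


Linearize each sRGB channel c=v/255: c/12.92 if c ≤ 0.04045 else ((c+0.055)/1.055)^2.4
L = 0.2126×R_lin + 0.7152×G_lin + 0.0722×B_lin
Color 1 (113,182,106):
  R=113: 113/255≈0.4431 > 0.04045 → ((0.4431+0.055)/1.055)^2.4 ≈ 0.16513
  G=182: 182/255≈0.7137 > 0.04045 → ((0.7137+0.055)/1.055)^2.4 ≈ 0.46778
  B=106: 106/255≈0.4157 > 0.04045 → ((0.4157+0.055)/1.055)^2.4 ≈ 0.14413
  L1 = 0.2126×0.16513 + 0.7152×0.46778 + 0.0722×0.14413 ≈ 0.38007
Color 2 (114,103,143):
  R=114: 114/255≈0.4471 > 0.04045 → ((0.4471+0.055)/1.055)^2.4 ≈ 0.16827
  G=103: 103/255≈0.4039 > 0.04045 → ((0.4039+0.055)/1.055)^2.4 ≈ 0.13563
  B=143: 143/255≈0.5608 > 0.04045 → ((0.5608+0.055)/1.055)^2.4 ≈ 0.27468
  L2 = 0.2126×0.16827 + 0.7152×0.13563 + 0.0722×0.27468 ≈ 0.15261
Lighter = 0.38007, Darker = 0.15261
Ratio = (L_lighter + 0.05) / (L_darker + 0.05)
Ratio = (0.38007 + 0.05) / (0.15261 + 0.05) = 0.43007 / 0.20261 ≈ 2.1227
Ratio ≈ 2.12:1


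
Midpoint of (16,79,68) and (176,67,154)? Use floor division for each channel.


Midpoint: each channel = ⌊(C₁+C₂)/2⌋
R: ⌊(16+176)/2⌋ = 96
G: ⌊(79+67)/2⌋ = 73
B: ⌊(68+154)/2⌋ = 111
= RGB(96, 73, 111)


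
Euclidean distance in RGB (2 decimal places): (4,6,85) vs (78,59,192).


d = √[(R₁-R₂)² + (G₁-G₂)² + (B₁-B₂)²]
d = √[(4-78)² + (6-59)² + (85-192)²]
d = √[5476 + 2809 + 11449]
d = √19734
d ≈ 140.48


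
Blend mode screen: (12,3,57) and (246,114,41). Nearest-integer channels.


Screen: C = 255 - (255-A)×(255-B)/255, rounded to nearest integer
R: 255 - (255-12)×(255-246)/255 = 255 - 2187/255 ≈ 255 - 8.576 = 246.424 → 246
G: 255 - (255-3)×(255-114)/255 = 255 - 35532/255 ≈ 255 - 139.341 = 115.659 → 116
B: 255 - (255-57)×(255-41)/255 = 255 - 42372/255 ≈ 255 - 166.165 = 88.835 → 89
= RGB(246, 116, 89)


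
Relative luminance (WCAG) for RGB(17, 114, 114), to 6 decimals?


Linearize each channel (sRGB transfer function): c = v/255; c_lin = c/12.92 if c ≤ 0.04045, else ((c+0.055)/1.055)^2.4
  R: 17/255 ≈ 0.066667 > 0.04045 → ((0.066667+0.055)/1.055)^2.4 ≈ 0.005605
  G: 114/255 ≈ 0.447059 > 0.04045 → ((0.447059+0.055)/1.055)^2.4 ≈ 0.168269
  B: 114/255 ≈ 0.447059 > 0.04045 → ((0.447059+0.055)/1.055)^2.4 ≈ 0.168269
R_lin = 0.005605, G_lin = 0.168269, B_lin = 0.168269
L = 0.2126×R + 0.7152×G + 0.0722×B
L = 0.2126×0.005605 + 0.7152×0.168269 + 0.0722×0.168269
L ≈ 0.133687


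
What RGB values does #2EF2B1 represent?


2E → 46 (R)
F2 → 242 (G)
B1 → 177 (B)
= RGB(46, 242, 177)


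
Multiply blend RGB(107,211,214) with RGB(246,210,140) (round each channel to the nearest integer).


Multiply: C = A×B/255, rounded to nearest integer
R: 107×246/255 = 26322/255 ≈ 103.224 → 103
G: 211×210/255 = 44310/255 ≈ 173.765 → 174
B: 214×140/255 = 29960/255 ≈ 117.490 → 117
= RGB(103, 174, 117)


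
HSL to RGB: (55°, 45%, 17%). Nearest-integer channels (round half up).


H=55°, S=0.45, L=0.17
C = (1-|2L-1|)×S = (1-|-0.66|)×0.45 = 0.153
H' = H/60 = 55/60 ≈ 0.9167; X = C×(1-|H' mod 2 - 1|) = 0.14025
m = L - C/2 = 0.17 - 0.0765 = 0.0935
Sector ⌊H'⌋ = 0 → (R',G',B') = (0.153, 0.14025, 0.0)
RGB = ((R'+m)×255, (G'+m)×255, (B'+m)×255) = (62.8575, 59.60625, 23.8425)
Round half up → RGB(63, 60, 24)


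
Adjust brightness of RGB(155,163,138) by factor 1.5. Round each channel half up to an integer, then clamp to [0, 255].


Multiply each channel by 1.5, round half up, clamp to [0, 255]
R: 155×1.5 = 232.5 → round → 233
G: 163×1.5 = 244.5 → round → 245
B: 138×1.5 = 207
= RGB(233, 245, 207)


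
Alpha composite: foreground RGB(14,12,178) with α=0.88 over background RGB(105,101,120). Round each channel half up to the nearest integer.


C = α×F + (1-α)×B, with 1-α = 0.12
R: 0.88×14 + 0.12×105 = 12.32 + 12.60 = 24.92 → 25
G: 0.88×12 + 0.12×101 = 10.56 + 12.12 = 22.68 → 23
B: 0.88×178 + 0.12×120 = 156.64 + 14.40 = 171.04 → 171
= RGB(25, 23, 171)


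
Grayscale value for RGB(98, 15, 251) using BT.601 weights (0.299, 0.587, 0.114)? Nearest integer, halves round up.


Gray = 0.299×R + 0.587×G + 0.114×B
Gray = 0.299×98 + 0.587×15 + 0.114×251
Gray = 29.302 + 8.805 + 28.614
Gray = 66.721 → round half up → 67
Gray = 67


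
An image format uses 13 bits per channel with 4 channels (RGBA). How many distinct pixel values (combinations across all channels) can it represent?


Total bits = 13 bits/channel × 4 channels = 52 bits
Distinct pixel values = 2^52
= 4,503,599,627,370,496 pixel values


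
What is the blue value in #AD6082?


Color: #AD6082
R = AD = 173
G = 60 = 96
B = 82 = 130
Blue = 130


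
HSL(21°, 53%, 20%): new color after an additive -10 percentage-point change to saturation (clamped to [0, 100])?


Original S = 53%
Adjustment = -10 percentage points
New S = 53 + (-10) = 43
Clamp to [0, 100] → 43
= HSL(21°, 43%, 20%)


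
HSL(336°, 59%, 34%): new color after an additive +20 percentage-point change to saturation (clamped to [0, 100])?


Original S = 59%
Adjustment = +20 percentage points
New S = 59 + (20) = 79
Clamp to [0, 100] → 79
= HSL(336°, 79%, 34%)


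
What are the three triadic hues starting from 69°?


Triadic: equally spaced at 120° intervals
H1 = 69°
H2 = (69 + 120) mod 360 = 189°
H3 = (69 + 240) mod 360 = 309°
Triadic = 69°, 189°, 309°


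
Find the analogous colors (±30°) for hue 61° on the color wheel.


Base hue: 61°
Left analog: (61 - 30) mod 360 = 31°
Right analog: (61 + 30) mod 360 = 91°
Analogous hues = 31° and 91°


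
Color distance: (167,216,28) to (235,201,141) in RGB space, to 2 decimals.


d = √[(R₁-R₂)² + (G₁-G₂)² + (B₁-B₂)²]
d = √[(167-235)² + (216-201)² + (28-141)²]
d = √[4624 + 225 + 12769]
d = √17618
d ≈ 132.73


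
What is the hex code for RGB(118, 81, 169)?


R = 118 → 76 (hex)
G = 81 → 51 (hex)
B = 169 → A9 (hex)
Hex = #7651A9


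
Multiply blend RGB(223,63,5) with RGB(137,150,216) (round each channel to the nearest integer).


Multiply: C = A×B/255, rounded to nearest integer
R: 223×137/255 = 30551/255 ≈ 119.808 → 120
G: 63×150/255 = 9450/255 ≈ 37.059 → 37
B: 5×216/255 = 1080/255 ≈ 4.235 → 4
= RGB(120, 37, 4)


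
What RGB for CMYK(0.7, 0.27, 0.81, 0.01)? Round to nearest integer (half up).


R = 255 × (1-C) × (1-K) = 255 × 0.30 × 0.99 = 75.735 → 76
G = 255 × (1-M) × (1-K) = 255 × 0.73 × 0.99 = 184.2885 → 184
B = 255 × (1-Y) × (1-K) = 255 × 0.19 × 0.99 = 47.9655 → 48
= RGB(76, 184, 48)


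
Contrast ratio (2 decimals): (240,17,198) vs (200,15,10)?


Linearize each sRGB channel c=v/255: c/12.92 if c ≤ 0.04045 else ((c+0.055)/1.055)^2.4
L = 0.2126×R_lin + 0.7152×G_lin + 0.0722×B_lin
Color 1 (240,17,198):
  R=240: 240/255≈0.9412 > 0.04045 → ((0.9412+0.055)/1.055)^2.4 ≈ 0.87137
  G=17: 17/255≈0.0667 > 0.04045 → ((0.0667+0.055)/1.055)^2.4 ≈ 0.00561
  B=198: 198/255≈0.7765 > 0.04045 → ((0.7765+0.055)/1.055)^2.4 ≈ 0.56471
  L1 = 0.2126×0.87137 + 0.7152×0.00561 + 0.0722×0.56471 ≈ 0.23003
Color 2 (200,15,10):
  R=200: 200/255≈0.7843 > 0.04045 → ((0.7843+0.055)/1.055)^2.4 ≈ 0.57758
  G=15: 15/255≈0.0588 > 0.04045 → ((0.0588+0.055)/1.055)^2.4 ≈ 0.00478
  B=10: 10/255≈0.0392 ≤ 0.04045 → 0.0392/12.92 ≈ 0.00304
  L2 = 0.2126×0.57758 + 0.7152×0.00478 + 0.0722×0.00304 ≈ 0.12643
Lighter = 0.23003, Darker = 0.12643
Ratio = (L_lighter + 0.05) / (L_darker + 0.05)
Ratio = (0.23003 + 0.05) / (0.12643 + 0.05) = 0.28003 / 0.17643 ≈ 1.5872
Ratio ≈ 1.59:1


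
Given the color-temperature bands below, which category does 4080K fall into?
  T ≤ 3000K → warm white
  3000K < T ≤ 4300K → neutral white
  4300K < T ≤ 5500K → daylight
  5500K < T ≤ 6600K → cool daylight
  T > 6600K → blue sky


Temperature: 4080K
3000K < 4080K ≤ 4300K → neutral white
Classification: neutral white


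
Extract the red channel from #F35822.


Color: #F35822
R = F3 = 243
G = 58 = 88
B = 22 = 34
Red = 243


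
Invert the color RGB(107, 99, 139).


Invert: (255-R, 255-G, 255-B)
R: 255-107 = 148
G: 255-99 = 156
B: 255-139 = 116
= RGB(148, 156, 116)


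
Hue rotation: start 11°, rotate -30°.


New hue = (H + rotation) mod 360
New hue = (11 -30) mod 360
= -19 mod 360
= 341°


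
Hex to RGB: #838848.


83 → 131 (R)
88 → 136 (G)
48 → 72 (B)
= RGB(131, 136, 72)


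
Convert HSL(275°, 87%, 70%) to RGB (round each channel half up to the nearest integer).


H=275°, S=0.87, L=0.70
C = (1-|2L-1|)×S = (1-|0.40|)×0.87 = 0.522
H' = H/60 = 275/60 ≈ 4.5833; X = C×(1-|H' mod 2 - 1|) = 0.3045
m = L - C/2 = 0.70 - 0.261 = 0.439
Sector ⌊H'⌋ = 4 → (R',G',B') = (0.3045, 0.0, 0.522)
RGB = ((R'+m)×255, (G'+m)×255, (B'+m)×255) = (189.5925, 111.945, 245.055)
Round half up → RGB(190, 112, 245)


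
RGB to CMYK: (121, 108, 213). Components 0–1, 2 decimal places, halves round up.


R'=121/255≈0.4745, G'=108/255≈0.4235, B'=213/255≈0.8353
K = 1 - max(R',G',B') = 1 - 213/255 = 42/255 = 0.16470… → 0.16
(1-R'-K)/(1-K) simplifies to (max-R)/max with max = 213:
C = (213-121)/213 = 92/213 = 0.43192… → 0.43
M = (213-108)/213 = 105/213 = 0.49295… → 0.49
Y = (213-213)/213 = 0/213 = 0 → 0.00
= CMYK(0.43, 0.49, 0.00, 0.16)


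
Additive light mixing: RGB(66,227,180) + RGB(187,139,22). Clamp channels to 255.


Additive: each channel = min(255, C₁+C₂)
R: 66+187 = 253 → 253
G: 227+139 = 366 → 255
B: 180+22 = 202 → 202
= RGB(253, 255, 202)


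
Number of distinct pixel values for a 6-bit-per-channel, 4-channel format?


Total bits = 6 bits/channel × 4 channels = 24 bits
Distinct pixel values = 2^24
= 16,777,216 pixel values


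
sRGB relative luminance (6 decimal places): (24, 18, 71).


Linearize each channel (sRGB transfer function): c = v/255; c_lin = c/12.92 if c ≤ 0.04045, else ((c+0.055)/1.055)^2.4
  R: 24/255 ≈ 0.094118 > 0.04045 → ((0.094118+0.055)/1.055)^2.4 ≈ 0.009134
  G: 18/255 ≈ 0.070588 > 0.04045 → ((0.070588+0.055)/1.055)^2.4 ≈ 0.006049
  B: 71/255 ≈ 0.278431 > 0.04045 → ((0.278431+0.055)/1.055)^2.4 ≈ 0.063010
R_lin = 0.009134, G_lin = 0.006049, B_lin = 0.063010
L = 0.2126×R + 0.7152×G + 0.0722×B
L = 0.2126×0.009134 + 0.7152×0.006049 + 0.0722×0.063010
L ≈ 0.010817


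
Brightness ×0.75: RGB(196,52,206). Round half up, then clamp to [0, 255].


Multiply each channel by 0.75, round half up, clamp to [0, 255]
R: 196×0.75 = 147
G: 52×0.75 = 39
B: 206×0.75 = 154.5 → round → 155
= RGB(147, 39, 155)


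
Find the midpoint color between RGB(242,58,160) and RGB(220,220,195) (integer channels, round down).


Midpoint: each channel = ⌊(C₁+C₂)/2⌋
R: ⌊(242+220)/2⌋ = 231
G: ⌊(58+220)/2⌋ = 139
B: ⌊(160+195)/2⌋ = 177
= RGB(231, 139, 177)


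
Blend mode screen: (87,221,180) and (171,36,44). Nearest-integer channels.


Screen: C = 255 - (255-A)×(255-B)/255, rounded to nearest integer
R: 255 - (255-87)×(255-171)/255 = 255 - 14112/255 ≈ 255 - 55.341 = 199.659 → 200
G: 255 - (255-221)×(255-36)/255 = 255 - 7446/255 ≈ 255 - 29.200 = 225.800 → 226
B: 255 - (255-180)×(255-44)/255 = 255 - 15825/255 ≈ 255 - 62.059 = 192.941 → 193
= RGB(200, 226, 193)


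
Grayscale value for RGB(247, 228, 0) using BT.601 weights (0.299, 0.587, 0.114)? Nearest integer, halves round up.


Gray = 0.299×R + 0.587×G + 0.114×B
Gray = 0.299×247 + 0.587×228 + 0.114×0
Gray = 73.853 + 133.836 + 0.000
Gray = 207.689 → round half up → 208
Gray = 208


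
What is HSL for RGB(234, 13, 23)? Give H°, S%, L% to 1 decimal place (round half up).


Normalize: R'=234/255≈0.9176, G'=13/255≈0.0510, B'=23/255≈0.0902
Max=234/255, Min=13/255, Δ=Max-Min=221/255
L = (Max+Min)/2 = (234+13)/510 = 247/510 = 0.48431… → L = 48.4%
L ≤ 0.5 → S = Δ/(Max+Min) = 221/(234+13) = 221/247 = 0.89473… → S = 89.5%
(the 1/255 factors cancel in S and H, so raw channel differences can be used)
Max is R' → H = 60 × (((G-B)/Δ) mod 6) = 60 × (((13-23)/221) mod 6)
  (-10)/221 = -0.0452…; negative, so add 6 → 5.9547…
  H = 60 × 5.9547… = 357.285…° → H = 357.3°
= HSL(357.3°, 89.5%, 48.4%)


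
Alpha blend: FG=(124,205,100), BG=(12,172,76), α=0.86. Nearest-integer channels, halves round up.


C = α×F + (1-α)×B, with 1-α = 0.14
R: 0.86×124 + 0.14×12 = 106.64 + 1.68 = 108.32 → 108
G: 0.86×205 + 0.14×172 = 176.30 + 24.08 = 200.38 → 200
B: 0.86×100 + 0.14×76 = 86.00 + 10.64 = 96.64 → 97
= RGB(108, 200, 97)


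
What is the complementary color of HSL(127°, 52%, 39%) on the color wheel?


Complement = opposite side of color wheel = hue + 180°
H' = (127 + 180) mod 360 = 307°
S and L unchanged.
= HSL(307°, 52%, 39%)


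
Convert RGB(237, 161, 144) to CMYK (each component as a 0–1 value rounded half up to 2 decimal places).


R'=237/255≈0.9294, G'=161/255≈0.6314, B'=144/255≈0.5647
K = 1 - max(R',G',B') = 1 - 237/255 = 18/255 = 0.07058… → 0.07
(1-R'-K)/(1-K) simplifies to (max-R)/max with max = 237:
C = (237-237)/237 = 0/237 = 0 → 0.00
M = (237-161)/237 = 76/237 = 0.32067… → 0.32
Y = (237-144)/237 = 93/237 = 0.39240… → 0.39
= CMYK(0.00, 0.32, 0.39, 0.07)


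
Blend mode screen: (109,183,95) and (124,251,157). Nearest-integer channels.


Screen: C = 255 - (255-A)×(255-B)/255, rounded to nearest integer
R: 255 - (255-109)×(255-124)/255 = 255 - 19126/255 ≈ 255 - 75.004 = 179.996 → 180
G: 255 - (255-183)×(255-251)/255 = 255 - 288/255 ≈ 255 - 1.129 = 253.871 → 254
B: 255 - (255-95)×(255-157)/255 = 255 - 15680/255 ≈ 255 - 61.490 = 193.510 → 194
= RGB(180, 254, 194)


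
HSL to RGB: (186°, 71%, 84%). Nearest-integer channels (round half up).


H=186°, S=0.71, L=0.84
C = (1-|2L-1|)×S = (1-|0.68|)×0.71 = 0.2272
H' = H/60 = 186/60 ≈ 3.1000; X = C×(1-|H' mod 2 - 1|) = 0.20448
m = L - C/2 = 0.84 - 0.1136 = 0.7264
Sector ⌊H'⌋ = 3 → (R',G',B') = (0.0, 0.20448, 0.2272)
RGB = ((R'+m)×255, (G'+m)×255, (B'+m)×255) = (185.232, 237.3744, 243.168)
Round half up → RGB(185, 237, 243)


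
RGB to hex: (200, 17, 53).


R = 200 → C8 (hex)
G = 17 → 11 (hex)
B = 53 → 35 (hex)
Hex = #C81135


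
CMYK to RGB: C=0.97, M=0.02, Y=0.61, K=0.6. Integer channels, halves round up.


R = 255 × (1-C) × (1-K) = 255 × 0.03 × 0.40 = 3.06 → 3
G = 255 × (1-M) × (1-K) = 255 × 0.98 × 0.40 = 99.96 → 100
B = 255 × (1-Y) × (1-K) = 255 × 0.39 × 0.40 = 39.78 → 40
= RGB(3, 100, 40)


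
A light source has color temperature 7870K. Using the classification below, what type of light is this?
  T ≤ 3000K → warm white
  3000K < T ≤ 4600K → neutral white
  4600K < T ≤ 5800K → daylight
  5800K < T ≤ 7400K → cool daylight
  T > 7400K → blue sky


Temperature: 7870K
7870K > 7400K → blue sky
Classification: blue sky


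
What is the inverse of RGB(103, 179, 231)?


Invert: (255-R, 255-G, 255-B)
R: 255-103 = 152
G: 255-179 = 76
B: 255-231 = 24
= RGB(152, 76, 24)


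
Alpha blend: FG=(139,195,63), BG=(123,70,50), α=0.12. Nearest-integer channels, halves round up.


C = α×F + (1-α)×B, with 1-α = 0.88
R: 0.12×139 + 0.88×123 = 16.68 + 108.24 = 124.92 → 125
G: 0.12×195 + 0.88×70 = 23.40 + 61.60 = 85.00 → 85
B: 0.12×63 + 0.88×50 = 7.56 + 44.00 = 51.56 → 52
= RGB(125, 85, 52)


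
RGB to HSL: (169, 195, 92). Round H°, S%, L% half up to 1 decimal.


Normalize: R'=169/255≈0.6627, G'=195/255≈0.7647, B'=92/255≈0.3608
Max=195/255, Min=92/255, Δ=Max-Min=103/255
L = (Max+Min)/2 = (195+92)/510 = 287/510 = 0.56274… → L = 56.3%
L > 0.5 → S = Δ/(2-Max-Min) = 103/(510-195-92) = 103/223 = 0.46188… → S = 46.2%
(the 1/255 factors cancel in S and H, so raw channel differences can be used)
Max is G' → H = 60 × ((B-R)/Δ + 2) = 60 × ((92-169)/103 + 2)
  -77/103 + 2 = -0.7475… + 2 = 1.2524…
  H = 60 × 1.2524… = 75.145…° → H = 75.1°
= HSL(75.1°, 46.2%, 56.3%)


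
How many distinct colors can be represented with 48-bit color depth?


Colors = 2^bits = 2^48
= 281,474,976,710,656 colors


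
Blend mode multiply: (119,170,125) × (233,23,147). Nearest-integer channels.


Multiply: C = A×B/255, rounded to nearest integer
R: 119×233/255 = 27727/255 ≈ 108.733 → 109
G: 170×23/255 = 3910/255 ≈ 15.333 → 15
B: 125×147/255 = 18375/255 ≈ 72.059 → 72
= RGB(109, 15, 72)


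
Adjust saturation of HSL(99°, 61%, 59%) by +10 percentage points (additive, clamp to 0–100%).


Original S = 61%
Adjustment = +10 percentage points
New S = 61 + (10) = 71
Clamp to [0, 100] → 71
= HSL(99°, 71%, 59%)


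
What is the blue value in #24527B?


Color: #24527B
R = 24 = 36
G = 52 = 82
B = 7B = 123
Blue = 123


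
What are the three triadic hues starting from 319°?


Triadic: equally spaced at 120° intervals
H1 = 319°
H2 = (319 + 120) mod 360 = 79°
H3 = (319 + 240) mod 360 = 199°
Triadic = 319°, 79°, 199°


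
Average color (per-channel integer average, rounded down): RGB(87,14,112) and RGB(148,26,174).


Midpoint: each channel = ⌊(C₁+C₂)/2⌋
R: ⌊(87+148)/2⌋ = 117
G: ⌊(14+26)/2⌋ = 20
B: ⌊(112+174)/2⌋ = 143
= RGB(117, 20, 143)


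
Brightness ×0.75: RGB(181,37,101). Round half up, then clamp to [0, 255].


Multiply each channel by 0.75, round half up, clamp to [0, 255]
R: 181×0.75 = 135.75 → round → 136
G: 37×0.75 = 27.75 → round → 28
B: 101×0.75 = 75.75 → round → 76
= RGB(136, 28, 76)


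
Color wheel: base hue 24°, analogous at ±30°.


Base hue: 24°
Left analog: (24 - 30) mod 360 = 354°
Right analog: (24 + 30) mod 360 = 54°
Analogous hues = 354° and 54°


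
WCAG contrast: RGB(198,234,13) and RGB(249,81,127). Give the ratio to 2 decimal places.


Linearize each sRGB channel c=v/255: c/12.92 if c ≤ 0.04045 else ((c+0.055)/1.055)^2.4
L = 0.2126×R_lin + 0.7152×G_lin + 0.0722×B_lin
Color 1 (198,234,13):
  R=198: 198/255≈0.7765 > 0.04045 → ((0.7765+0.055)/1.055)^2.4 ≈ 0.56471
  G=234: 234/255≈0.9176 > 0.04045 → ((0.9176+0.055)/1.055)^2.4 ≈ 0.82279
  B=13: 13/255≈0.0510 > 0.04045 → ((0.0510+0.055)/1.055)^2.4 ≈ 0.00402
  L1 = 0.2126×0.56471 + 0.7152×0.82279 + 0.0722×0.00402 ≈ 0.70880
Color 2 (249,81,127):
  R=249: 249/255≈0.9765 > 0.04045 → ((0.9765+0.055)/1.055)^2.4 ≈ 0.94731
  G=81: 81/255≈0.3176 > 0.04045 → ((0.3176+0.055)/1.055)^2.4 ≈ 0.08228
  B=127: 127/255≈0.4980 > 0.04045 → ((0.4980+0.055)/1.055)^2.4 ≈ 0.21223
  L2 = 0.2126×0.94731 + 0.7152×0.08228 + 0.0722×0.21223 ≈ 0.27557
Lighter = 0.70880, Darker = 0.27557
Ratio = (L_lighter + 0.05) / (L_darker + 0.05)
Ratio = (0.70880 + 0.05) / (0.27557 + 0.05) = 0.75880 / 0.32557 ≈ 2.3307
Ratio ≈ 2.33:1


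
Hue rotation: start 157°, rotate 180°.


New hue = (H + rotation) mod 360
New hue = (157 + 180) mod 360
= 337 mod 360
= 337°


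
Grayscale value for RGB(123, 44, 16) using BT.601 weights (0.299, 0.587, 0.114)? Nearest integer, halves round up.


Gray = 0.299×R + 0.587×G + 0.114×B
Gray = 0.299×123 + 0.587×44 + 0.114×16
Gray = 36.777 + 25.828 + 1.824
Gray = 64.429 → round half up → 64
Gray = 64


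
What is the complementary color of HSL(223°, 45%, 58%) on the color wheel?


Complement = opposite side of color wheel = hue + 180°
H' = (223 + 180) mod 360 = 43°
S and L unchanged.
= HSL(43°, 45%, 58%)


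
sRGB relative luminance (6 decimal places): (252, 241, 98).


Linearize each channel (sRGB transfer function): c = v/255; c_lin = c/12.92 if c ≤ 0.04045, else ((c+0.055)/1.055)^2.4
  R: 252/255 ≈ 0.988235 > 0.04045 → ((0.988235+0.055)/1.055)^2.4 ≈ 0.973445
  G: 241/255 ≈ 0.945098 > 0.04045 → ((0.945098+0.055)/1.055)^2.4 ≈ 0.879622
  B: 98/255 ≈ 0.384314 > 0.04045 → ((0.384314+0.055)/1.055)^2.4 ≈ 0.122139
R_lin = 0.973445, G_lin = 0.879622, B_lin = 0.122139
L = 0.2126×R + 0.7152×G + 0.0722×B
L = 0.2126×0.973445 + 0.7152×0.879622 + 0.0722×0.122139
L ≈ 0.844879


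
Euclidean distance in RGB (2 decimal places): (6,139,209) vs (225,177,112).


d = √[(R₁-R₂)² + (G₁-G₂)² + (B₁-B₂)²]
d = √[(6-225)² + (139-177)² + (209-112)²]
d = √[47961 + 1444 + 9409]
d = √58814
d ≈ 242.52


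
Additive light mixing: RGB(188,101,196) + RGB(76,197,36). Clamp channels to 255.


Additive: each channel = min(255, C₁+C₂)
R: 188+76 = 264 → 255
G: 101+197 = 298 → 255
B: 196+36 = 232 → 232
= RGB(255, 255, 232)


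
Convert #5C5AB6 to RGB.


5C → 92 (R)
5A → 90 (G)
B6 → 182 (B)
= RGB(92, 90, 182)


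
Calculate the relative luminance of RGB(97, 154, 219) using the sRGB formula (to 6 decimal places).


Linearize each channel (sRGB transfer function): c = v/255; c_lin = c/12.92 if c ≤ 0.04045, else ((c+0.055)/1.055)^2.4
  R: 97/255 ≈ 0.380392 > 0.04045 → ((0.380392+0.055)/1.055)^2.4 ≈ 0.119538
  G: 154/255 ≈ 0.603922 > 0.04045 → ((0.603922+0.055)/1.055)^2.4 ≈ 0.323143
  B: 219/255 ≈ 0.858824 > 0.04045 → ((0.858824+0.055)/1.055)^2.4 ≈ 0.708376
R_lin = 0.119538, G_lin = 0.323143, B_lin = 0.708376
L = 0.2126×R + 0.7152×G + 0.0722×B
L = 0.2126×0.119538 + 0.7152×0.323143 + 0.0722×0.708376
L ≈ 0.307671


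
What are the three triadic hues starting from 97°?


Triadic: equally spaced at 120° intervals
H1 = 97°
H2 = (97 + 120) mod 360 = 217°
H3 = (97 + 240) mod 360 = 337°
Triadic = 97°, 217°, 337°


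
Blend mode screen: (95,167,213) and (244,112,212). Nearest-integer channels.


Screen: C = 255 - (255-A)×(255-B)/255, rounded to nearest integer
R: 255 - (255-95)×(255-244)/255 = 255 - 1760/255 ≈ 255 - 6.902 = 248.098 → 248
G: 255 - (255-167)×(255-112)/255 = 255 - 12584/255 ≈ 255 - 49.349 = 205.651 → 206
B: 255 - (255-213)×(255-212)/255 = 255 - 1806/255 ≈ 255 - 7.082 = 247.918 → 248
= RGB(248, 206, 248)


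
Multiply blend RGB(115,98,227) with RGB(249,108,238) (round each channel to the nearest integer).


Multiply: C = A×B/255, rounded to nearest integer
R: 115×249/255 = 28635/255 ≈ 112.294 → 112
G: 98×108/255 = 10584/255 ≈ 41.506 → 42
B: 227×238/255 = 54026/255 ≈ 211.867 → 212
= RGB(112, 42, 212)


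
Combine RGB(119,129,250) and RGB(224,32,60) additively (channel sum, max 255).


Additive: each channel = min(255, C₁+C₂)
R: 119+224 = 343 → 255
G: 129+32 = 161 → 161
B: 250+60 = 310 → 255
= RGB(255, 161, 255)


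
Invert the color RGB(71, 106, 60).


Invert: (255-R, 255-G, 255-B)
R: 255-71 = 184
G: 255-106 = 149
B: 255-60 = 195
= RGB(184, 149, 195)


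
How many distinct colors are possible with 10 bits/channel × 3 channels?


Total bits = 10 bits/channel × 3 channels = 30 bits
Distinct colors = 2^30
= 1,073,741,824 colors


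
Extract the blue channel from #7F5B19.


Color: #7F5B19
R = 7F = 127
G = 5B = 91
B = 19 = 25
Blue = 25


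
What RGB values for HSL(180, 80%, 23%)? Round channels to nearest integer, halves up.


H=180°, S=0.80, L=0.23
C = (1-|2L-1|)×S = (1-|-0.54|)×0.80 = 0.368
H' = H/60 = 180/60 ≈ 3.0000; X = C×(1-|H' mod 2 - 1|) = 0.368
m = L - C/2 = 0.23 - 0.184 = 0.046
Sector ⌊H'⌋ = 3 → (R',G',B') = (0.0, 0.368, 0.368)
RGB = ((R'+m)×255, (G'+m)×255, (B'+m)×255) = (11.73, 105.57, 105.57)
Round half up → RGB(12, 106, 106)


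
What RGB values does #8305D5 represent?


83 → 131 (R)
05 → 5 (G)
D5 → 213 (B)
= RGB(131, 5, 213)


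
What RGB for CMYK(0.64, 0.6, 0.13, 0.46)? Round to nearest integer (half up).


R = 255 × (1-C) × (1-K) = 255 × 0.36 × 0.54 = 49.572 → 50
G = 255 × (1-M) × (1-K) = 255 × 0.40 × 0.54 = 55.08 → 55
B = 255 × (1-Y) × (1-K) = 255 × 0.87 × 0.54 = 119.799 → 120
= RGB(50, 55, 120)


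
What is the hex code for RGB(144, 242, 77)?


R = 144 → 90 (hex)
G = 242 → F2 (hex)
B = 77 → 4D (hex)
Hex = #90F24D


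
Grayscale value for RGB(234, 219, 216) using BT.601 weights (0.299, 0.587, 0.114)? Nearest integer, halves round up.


Gray = 0.299×R + 0.587×G + 0.114×B
Gray = 0.299×234 + 0.587×219 + 0.114×216
Gray = 69.966 + 128.553 + 24.624
Gray = 223.143 → round half up → 223
Gray = 223


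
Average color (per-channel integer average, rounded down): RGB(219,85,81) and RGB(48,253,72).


Midpoint: each channel = ⌊(C₁+C₂)/2⌋
R: ⌊(219+48)/2⌋ = 133
G: ⌊(85+253)/2⌋ = 169
B: ⌊(81+72)/2⌋ = 76
= RGB(133, 169, 76)


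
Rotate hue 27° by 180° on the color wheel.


New hue = (H + rotation) mod 360
New hue = (27 + 180) mod 360
= 207 mod 360
= 207°


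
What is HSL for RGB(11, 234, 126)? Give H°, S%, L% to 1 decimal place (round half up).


Normalize: R'=11/255≈0.0431, G'=234/255≈0.9176, B'=126/255≈0.4941
Max=234/255, Min=11/255, Δ=Max-Min=223/255
L = (Max+Min)/2 = (234+11)/510 = 245/510 = 0.48039… → L = 48.0%
L ≤ 0.5 → S = Δ/(Max+Min) = 223/(234+11) = 223/245 = 0.91020… → S = 91.0%
(the 1/255 factors cancel in S and H, so raw channel differences can be used)
Max is G' → H = 60 × ((B-R)/Δ + 2) = 60 × ((126-11)/223 + 2)
  115/223 + 2 = 0.5156… + 2 = 2.5156…
  H = 60 × 2.5156… = 150.941…° → H = 150.9°
= HSL(150.9°, 91.0%, 48.0%)


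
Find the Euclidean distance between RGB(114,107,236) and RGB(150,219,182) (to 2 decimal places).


d = √[(R₁-R₂)² + (G₁-G₂)² + (B₁-B₂)²]
d = √[(114-150)² + (107-219)² + (236-182)²]
d = √[1296 + 12544 + 2916]
d = √16756
d ≈ 129.44


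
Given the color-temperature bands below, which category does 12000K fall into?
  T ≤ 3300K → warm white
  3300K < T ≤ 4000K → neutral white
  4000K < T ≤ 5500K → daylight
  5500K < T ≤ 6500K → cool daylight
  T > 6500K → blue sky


Temperature: 12000K
12000K > 6500K → blue sky
Classification: blue sky


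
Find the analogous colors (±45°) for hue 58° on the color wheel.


Base hue: 58°
Left analog: (58 - 45) mod 360 = 13°
Right analog: (58 + 45) mod 360 = 103°
Analogous hues = 13° and 103°


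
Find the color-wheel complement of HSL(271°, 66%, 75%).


Complement = opposite side of color wheel = hue + 180°
H' = (271 + 180) mod 360 = 91°
S and L unchanged.
= HSL(91°, 66%, 75%)


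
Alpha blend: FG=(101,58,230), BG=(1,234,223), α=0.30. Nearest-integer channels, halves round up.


C = α×F + (1-α)×B, with 1-α = 0.70
R: 0.30×101 + 0.70×1 = 30.30 + 0.70 = 31.00 → 31
G: 0.30×58 + 0.70×234 = 17.40 + 163.80 = 181.20 → 181
B: 0.30×230 + 0.70×223 = 69.00 + 156.10 = 225.10 → 225
= RGB(31, 181, 225)


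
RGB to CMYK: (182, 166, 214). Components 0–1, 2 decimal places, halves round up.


R'=182/255≈0.7137, G'=166/255≈0.6510, B'=214/255≈0.8392
K = 1 - max(R',G',B') = 1 - 214/255 = 41/255 = 0.16078… → 0.16
(1-R'-K)/(1-K) simplifies to (max-R)/max with max = 214:
C = (214-182)/214 = 32/214 = 0.14953… → 0.15
M = (214-166)/214 = 48/214 = 0.22429… → 0.22
Y = (214-214)/214 = 0/214 = 0 → 0.00
= CMYK(0.15, 0.22, 0.00, 0.16)


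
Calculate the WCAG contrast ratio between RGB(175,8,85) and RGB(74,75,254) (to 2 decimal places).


Linearize each sRGB channel c=v/255: c/12.92 if c ≤ 0.04045 else ((c+0.055)/1.055)^2.4
L = 0.2126×R_lin + 0.7152×G_lin + 0.0722×B_lin
Color 1 (175,8,85):
  R=175: 175/255≈0.6863 > 0.04045 → ((0.6863+0.055)/1.055)^2.4 ≈ 0.42869
  G=8: 8/255≈0.0314 ≤ 0.04045 → 0.0314/12.92 ≈ 0.00243
  B=85: 85/255≈0.3333 > 0.04045 → ((0.3333+0.055)/1.055)^2.4 ≈ 0.09084
  L1 = 0.2126×0.42869 + 0.7152×0.00243 + 0.0722×0.09084 ≈ 0.09944
Color 2 (74,75,254):
  R=74: 74/255≈0.2902 > 0.04045 → ((0.2902+0.055)/1.055)^2.4 ≈ 0.06848
  G=75: 75/255≈0.2941 > 0.04045 → ((0.2941+0.055)/1.055)^2.4 ≈ 0.07036
  B=254: 254/255≈0.9961 > 0.04045 → ((0.9961+0.055)/1.055)^2.4 ≈ 0.99110
  L2 = 0.2126×0.06848 + 0.7152×0.07036 + 0.0722×0.99110 ≈ 0.13644
Lighter = 0.13644, Darker = 0.09944
Ratio = (L_lighter + 0.05) / (L_darker + 0.05)
Ratio = (0.13644 + 0.05) / (0.09944 + 0.05) = 0.18644 / 0.14944 ≈ 1.2476
Ratio ≈ 1.25:1


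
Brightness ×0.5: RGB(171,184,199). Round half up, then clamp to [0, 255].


Multiply each channel by 0.5, round half up, clamp to [0, 255]
R: 171×0.5 = 85.5 → round → 86
G: 184×0.5 = 92
B: 199×0.5 = 99.5 → round → 100
= RGB(86, 92, 100)


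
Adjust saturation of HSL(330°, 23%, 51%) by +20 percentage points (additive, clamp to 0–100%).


Original S = 23%
Adjustment = +20 percentage points
New S = 23 + (20) = 43
Clamp to [0, 100] → 43
= HSL(330°, 43%, 51%)


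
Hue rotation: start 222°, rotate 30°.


New hue = (H + rotation) mod 360
New hue = (222 + 30) mod 360
= 252 mod 360
= 252°


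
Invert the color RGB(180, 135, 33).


Invert: (255-R, 255-G, 255-B)
R: 255-180 = 75
G: 255-135 = 120
B: 255-33 = 222
= RGB(75, 120, 222)


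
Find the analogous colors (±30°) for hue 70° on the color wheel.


Base hue: 70°
Left analog: (70 - 30) mod 360 = 40°
Right analog: (70 + 30) mod 360 = 100°
Analogous hues = 40° and 100°


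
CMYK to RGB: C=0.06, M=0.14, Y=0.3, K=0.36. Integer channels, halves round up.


R = 255 × (1-C) × (1-K) = 255 × 0.94 × 0.64 = 153.408 → 153
G = 255 × (1-M) × (1-K) = 255 × 0.86 × 0.64 = 140.352 → 140
B = 255 × (1-Y) × (1-K) = 255 × 0.70 × 0.64 = 114.24 → 114
= RGB(153, 140, 114)


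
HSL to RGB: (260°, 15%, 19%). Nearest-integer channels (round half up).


H=260°, S=0.15, L=0.19
C = (1-|2L-1|)×S = (1-|-0.62|)×0.15 = 0.057
H' = H/60 = 260/60 ≈ 4.3333; X = C×(1-|H' mod 2 - 1|) = 0.019
m = L - C/2 = 0.19 - 0.0285 = 0.1615
Sector ⌊H'⌋ = 4 → (R',G',B') = (0.019, 0.0, 0.057)
RGB = ((R'+m)×255, (G'+m)×255, (B'+m)×255) = (46.0275, 41.1825, 55.7175)
Round half up → RGB(46, 41, 56)


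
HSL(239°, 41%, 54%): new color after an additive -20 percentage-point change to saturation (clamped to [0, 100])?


Original S = 41%
Adjustment = -20 percentage points
New S = 41 + (-20) = 21
Clamp to [0, 100] → 21
= HSL(239°, 21%, 54%)


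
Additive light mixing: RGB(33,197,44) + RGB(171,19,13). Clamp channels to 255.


Additive: each channel = min(255, C₁+C₂)
R: 33+171 = 204 → 204
G: 197+19 = 216 → 216
B: 44+13 = 57 → 57
= RGB(204, 216, 57)


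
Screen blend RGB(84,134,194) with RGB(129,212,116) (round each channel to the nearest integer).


Screen: C = 255 - (255-A)×(255-B)/255, rounded to nearest integer
R: 255 - (255-84)×(255-129)/255 = 255 - 21546/255 ≈ 255 - 84.494 = 170.506 → 171
G: 255 - (255-134)×(255-212)/255 = 255 - 5203/255 ≈ 255 - 20.404 = 234.596 → 235
B: 255 - (255-194)×(255-116)/255 = 255 - 8479/255 ≈ 255 - 33.251 = 221.749 → 222
= RGB(171, 235, 222)


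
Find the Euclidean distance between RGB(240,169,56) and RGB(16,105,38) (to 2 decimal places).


d = √[(R₁-R₂)² + (G₁-G₂)² + (B₁-B₂)²]
d = √[(240-16)² + (169-105)² + (56-38)²]
d = √[50176 + 4096 + 324]
d = √54596
d ≈ 233.66


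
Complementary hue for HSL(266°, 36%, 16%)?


Complement = opposite side of color wheel = hue + 180°
H' = (266 + 180) mod 360 = 86°
S and L unchanged.
= HSL(86°, 36%, 16%)


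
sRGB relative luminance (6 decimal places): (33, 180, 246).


Linearize each channel (sRGB transfer function): c = v/255; c_lin = c/12.92 if c ≤ 0.04045, else ((c+0.055)/1.055)^2.4
  R: 33/255 ≈ 0.129412 > 0.04045 → ((0.129412+0.055)/1.055)^2.4 ≈ 0.015209
  G: 180/255 ≈ 0.705882 > 0.04045 → ((0.705882+0.055)/1.055)^2.4 ≈ 0.456411
  B: 246/255 ≈ 0.964706 > 0.04045 → ((0.964706+0.055)/1.055)^2.4 ≈ 0.921582
R_lin = 0.015209, G_lin = 0.456411, B_lin = 0.921582
L = 0.2126×R + 0.7152×G + 0.0722×B
L = 0.2126×0.015209 + 0.7152×0.456411 + 0.0722×0.921582
L ≈ 0.396197


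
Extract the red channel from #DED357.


Color: #DED357
R = DE = 222
G = D3 = 211
B = 57 = 87
Red = 222


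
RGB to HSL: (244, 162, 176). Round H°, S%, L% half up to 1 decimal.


Normalize: R'=244/255≈0.9569, G'=162/255≈0.6353, B'=176/255≈0.6902
Max=244/255, Min=162/255, Δ=Max-Min=82/255
L = (Max+Min)/2 = (244+162)/510 = 406/510 = 0.79607… → L = 79.6%
L > 0.5 → S = Δ/(2-Max-Min) = 82/(510-244-162) = 82/104 = 0.78846… → S = 78.8%
(the 1/255 factors cancel in S and H, so raw channel differences can be used)
Max is R' → H = 60 × (((G-B)/Δ) mod 6) = 60 × (((162-176)/82) mod 6)
  (-14)/82 = -0.1707…; negative, so add 6 → 5.8292…
  H = 60 × 5.8292… = 349.756…° → H = 349.8°
= HSL(349.8°, 78.8%, 79.6%)


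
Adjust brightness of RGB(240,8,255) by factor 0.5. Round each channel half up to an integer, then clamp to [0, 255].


Multiply each channel by 0.5, round half up, clamp to [0, 255]
R: 240×0.5 = 120
G: 8×0.5 = 4
B: 255×0.5 = 127.5 → round → 128
= RGB(120, 4, 128)


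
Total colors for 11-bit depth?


Colors = 2^bits = 2^11
= 2,048 colors


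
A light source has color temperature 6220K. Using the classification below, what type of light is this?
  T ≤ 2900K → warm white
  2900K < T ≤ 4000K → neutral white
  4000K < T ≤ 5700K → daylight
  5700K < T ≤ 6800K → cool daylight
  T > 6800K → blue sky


Temperature: 6220K
5700K < 6220K ≤ 6800K → cool daylight
Classification: cool daylight


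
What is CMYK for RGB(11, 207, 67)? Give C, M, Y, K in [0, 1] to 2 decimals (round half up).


R'=11/255≈0.0431, G'=207/255≈0.8118, B'=67/255≈0.2627
K = 1 - max(R',G',B') = 1 - 207/255 = 48/255 = 0.18823… → 0.19
(1-R'-K)/(1-K) simplifies to (max-R)/max with max = 207:
C = (207-11)/207 = 196/207 = 0.94685… → 0.95
M = (207-207)/207 = 0/207 = 0 → 0.00
Y = (207-67)/207 = 140/207 = 0.67632… → 0.68
= CMYK(0.95, 0.00, 0.68, 0.19)


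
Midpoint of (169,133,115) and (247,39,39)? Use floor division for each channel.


Midpoint: each channel = ⌊(C₁+C₂)/2⌋
R: ⌊(169+247)/2⌋ = 208
G: ⌊(133+39)/2⌋ = 86
B: ⌊(115+39)/2⌋ = 77
= RGB(208, 86, 77)


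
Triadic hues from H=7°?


Triadic: equally spaced at 120° intervals
H1 = 7°
H2 = (7 + 120) mod 360 = 127°
H3 = (7 + 240) mod 360 = 247°
Triadic = 7°, 127°, 247°


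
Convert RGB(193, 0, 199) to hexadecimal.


R = 193 → C1 (hex)
G = 0 → 00 (hex)
B = 199 → C7 (hex)
Hex = #C100C7


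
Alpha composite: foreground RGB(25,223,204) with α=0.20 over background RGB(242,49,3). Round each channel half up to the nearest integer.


C = α×F + (1-α)×B, with 1-α = 0.80
R: 0.20×25 + 0.80×242 = 5.00 + 193.60 = 198.60 → 199
G: 0.20×223 + 0.80×49 = 44.60 + 39.20 = 83.80 → 84
B: 0.20×204 + 0.80×3 = 40.80 + 2.40 = 43.20 → 43
= RGB(199, 84, 43)


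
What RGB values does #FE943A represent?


FE → 254 (R)
94 → 148 (G)
3A → 58 (B)
= RGB(254, 148, 58)


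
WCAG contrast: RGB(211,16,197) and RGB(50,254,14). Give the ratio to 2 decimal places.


Linearize each sRGB channel c=v/255: c/12.92 if c ≤ 0.04045 else ((c+0.055)/1.055)^2.4
L = 0.2126×R_lin + 0.7152×G_lin + 0.0722×B_lin
Color 1 (211,16,197):
  R=211: 211/255≈0.8275 > 0.04045 → ((0.8275+0.055)/1.055)^2.4 ≈ 0.65141
  G=16: 16/255≈0.0627 > 0.04045 → ((0.0627+0.055)/1.055)^2.4 ≈ 0.00518
  B=197: 197/255≈0.7725 > 0.04045 → ((0.7725+0.055)/1.055)^2.4 ≈ 0.55834
  L1 = 0.2126×0.65141 + 0.7152×0.00518 + 0.0722×0.55834 ≈ 0.18251
Color 2 (50,254,14):
  R=50: 50/255≈0.1961 > 0.04045 → ((0.1961+0.055)/1.055)^2.4 ≈ 0.03190
  G=254: 254/255≈0.9961 > 0.04045 → ((0.9961+0.055)/1.055)^2.4 ≈ 0.99110
  B=14: 14/255≈0.0549 > 0.04045 → ((0.0549+0.055)/1.055)^2.4 ≈ 0.00439
  L2 = 0.2126×0.03190 + 0.7152×0.99110 + 0.0722×0.00439 ≈ 0.71593
Lighter = 0.71593, Darker = 0.18251
Ratio = (L_lighter + 0.05) / (L_darker + 0.05)
Ratio = (0.71593 + 0.05) / (0.18251 + 0.05) = 0.76593 / 0.23251 ≈ 3.2942
Ratio ≈ 3.29:1


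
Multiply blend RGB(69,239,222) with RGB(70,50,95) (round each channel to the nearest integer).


Multiply: C = A×B/255, rounded to nearest integer
R: 69×70/255 = 4830/255 ≈ 18.941 → 19
G: 239×50/255 = 11950/255 ≈ 46.863 → 47
B: 222×95/255 = 21090/255 ≈ 82.706 → 83
= RGB(19, 47, 83)


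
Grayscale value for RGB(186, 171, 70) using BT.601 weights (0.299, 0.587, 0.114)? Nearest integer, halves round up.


Gray = 0.299×R + 0.587×G + 0.114×B
Gray = 0.299×186 + 0.587×171 + 0.114×70
Gray = 55.614 + 100.377 + 7.980
Gray = 163.971 → round half up → 164
Gray = 164


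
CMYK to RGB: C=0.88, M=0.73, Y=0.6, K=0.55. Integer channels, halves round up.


R = 255 × (1-C) × (1-K) = 255 × 0.12 × 0.45 = 13.77 → 14
G = 255 × (1-M) × (1-K) = 255 × 0.27 × 0.45 = 30.9825 → 31
B = 255 × (1-Y) × (1-K) = 255 × 0.40 × 0.45 = 45.9 → 46
= RGB(14, 31, 46)


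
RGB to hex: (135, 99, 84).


R = 135 → 87 (hex)
G = 99 → 63 (hex)
B = 84 → 54 (hex)
Hex = #876354


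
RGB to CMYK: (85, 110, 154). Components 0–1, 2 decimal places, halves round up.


R'=85/255≈0.3333, G'=110/255≈0.4314, B'=154/255≈0.6039
K = 1 - max(R',G',B') = 1 - 154/255 = 101/255 = 0.39607… → 0.40
(1-R'-K)/(1-K) simplifies to (max-R)/max with max = 154:
C = (154-85)/154 = 69/154 = 0.44805… → 0.45
M = (154-110)/154 = 44/154 = 0.28571… → 0.29
Y = (154-154)/154 = 0/154 = 0 → 0.00
= CMYK(0.45, 0.29, 0.00, 0.40)


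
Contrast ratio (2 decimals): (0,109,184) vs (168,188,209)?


Linearize each sRGB channel c=v/255: c/12.92 if c ≤ 0.04045 else ((c+0.055)/1.055)^2.4
L = 0.2126×R_lin + 0.7152×G_lin + 0.0722×B_lin
Color 1 (0,109,184):
  R=0: 0/255≈0.0000 ≤ 0.04045 → 0.0000/12.92 ≈ 0.00000
  G=109: 109/255≈0.4275 > 0.04045 → ((0.4275+0.055)/1.055)^2.4 ≈ 0.15293
  B=184: 184/255≈0.7216 > 0.04045 → ((0.7216+0.055)/1.055)^2.4 ≈ 0.47932
  L1 = 0.2126×0.00000 + 0.7152×0.15293 + 0.0722×0.47932 ≈ 0.14398
Color 2 (168,188,209):
  R=168: 168/255≈0.6588 > 0.04045 → ((0.6588+0.055)/1.055)^2.4 ≈ 0.39157
  G=188: 188/255≈0.7373 > 0.04045 → ((0.7373+0.055)/1.055)^2.4 ≈ 0.50289
  B=209: 209/255≈0.8196 > 0.04045 → ((0.8196+0.055)/1.055)^2.4 ≈ 0.63760
  L2 = 0.2126×0.39157 + 0.7152×0.50289 + 0.0722×0.63760 ≈ 0.48895
Lighter = 0.48895, Darker = 0.14398
Ratio = (L_lighter + 0.05) / (L_darker + 0.05)
Ratio = (0.48895 + 0.05) / (0.14398 + 0.05) = 0.53895 / 0.19398 ≈ 2.7784
Ratio ≈ 2.78:1


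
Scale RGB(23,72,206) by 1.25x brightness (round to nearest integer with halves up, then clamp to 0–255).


Multiply each channel by 1.25, round half up, clamp to [0, 255]
R: 23×1.25 = 28.75 → round → 29
G: 72×1.25 = 90
B: 206×1.25 = 257.5 → round → 258 → clamp → 255
= RGB(29, 90, 255)


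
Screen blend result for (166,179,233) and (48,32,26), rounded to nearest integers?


Screen: C = 255 - (255-A)×(255-B)/255, rounded to nearest integer
R: 255 - (255-166)×(255-48)/255 = 255 - 18423/255 ≈ 255 - 72.247 = 182.753 → 183
G: 255 - (255-179)×(255-32)/255 = 255 - 16948/255 ≈ 255 - 66.463 = 188.537 → 189
B: 255 - (255-233)×(255-26)/255 = 255 - 5038/255 ≈ 255 - 19.757 = 235.243 → 235
= RGB(183, 189, 235)
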